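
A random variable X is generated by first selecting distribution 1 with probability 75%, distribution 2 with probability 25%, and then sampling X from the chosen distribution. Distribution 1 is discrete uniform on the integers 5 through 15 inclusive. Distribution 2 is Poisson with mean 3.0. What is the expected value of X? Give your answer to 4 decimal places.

8.2500

Component means — 1: 10; 2: 3.
E[X] = 0.75·10 + 0.25·3 = 8.25.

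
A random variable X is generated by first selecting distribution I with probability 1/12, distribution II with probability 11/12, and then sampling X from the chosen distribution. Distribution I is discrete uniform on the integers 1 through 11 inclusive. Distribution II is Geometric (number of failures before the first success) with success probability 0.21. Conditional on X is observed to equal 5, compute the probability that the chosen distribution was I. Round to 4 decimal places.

Likelihoods P(X=5 | ·): I: 0.0909091; II: 0.0646182.
Posterior ∝ prior × likelihood. Numerator for I: 0.0833333·0.0909091 = 0.00757576.
Normalizing constant: 0.0833333·0.0909091 + 0.916667·0.0646182 = 0.0668091.
P(I | observation) = 0.00757576 / 0.0668091 = 0.113394.

0.1134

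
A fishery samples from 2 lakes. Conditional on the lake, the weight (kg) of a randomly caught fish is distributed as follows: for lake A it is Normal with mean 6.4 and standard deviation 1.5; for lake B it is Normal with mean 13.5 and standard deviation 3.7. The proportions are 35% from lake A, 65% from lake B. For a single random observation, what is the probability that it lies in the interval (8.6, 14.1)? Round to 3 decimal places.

Conditional on each lake, P(8.6 < X < 14.1): A: 0.0712332; B: 0.471713.
By total probability, P(8.6 < X < 14.1) = 0.35·0.0712332 + 0.65·0.471713 = 0.331545.

0.332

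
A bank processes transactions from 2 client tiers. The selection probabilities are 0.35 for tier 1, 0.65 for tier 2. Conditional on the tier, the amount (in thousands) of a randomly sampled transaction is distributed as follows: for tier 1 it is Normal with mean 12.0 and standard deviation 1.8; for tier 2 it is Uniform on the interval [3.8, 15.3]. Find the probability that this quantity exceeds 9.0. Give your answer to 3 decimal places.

Conditional on each tier, P(X > 9.0): 1: 0.95221; 2: 0.547826.
By total probability, P(X > 9.0) = 0.35·0.95221 + 0.65·0.547826 = 0.68936.

0.689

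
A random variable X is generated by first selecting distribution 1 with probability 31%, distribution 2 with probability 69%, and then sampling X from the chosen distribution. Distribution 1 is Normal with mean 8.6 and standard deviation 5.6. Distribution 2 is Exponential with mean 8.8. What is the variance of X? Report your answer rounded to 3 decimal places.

Per component, 1: μ=8.6, E[X²]=105.32; 2: μ=8.8, E[X²]=154.88.
E[X] = 0.31·8.6 + 0.69·8.8 = 8.738.
E[X²] = 0.31·105.32 + 0.69·154.88 = 139.516.
Var(X) = E[X²] − (E[X])² = 139.516 − 76.3526 = 63.1638.

63.164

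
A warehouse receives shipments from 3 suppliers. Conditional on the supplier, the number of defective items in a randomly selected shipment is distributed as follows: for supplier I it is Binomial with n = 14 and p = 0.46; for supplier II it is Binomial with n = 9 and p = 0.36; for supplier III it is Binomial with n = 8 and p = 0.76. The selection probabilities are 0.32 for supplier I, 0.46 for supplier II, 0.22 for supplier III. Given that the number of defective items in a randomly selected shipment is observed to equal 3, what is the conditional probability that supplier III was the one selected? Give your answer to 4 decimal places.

Likelihoods P(X=3 | ·): I: 0.0403372; II: 0.269319; III: 0.0195742.
Posterior ∝ prior × likelihood. Numerator for III: 0.22·0.0195742 = 0.00430633.
Normalizing constant: 0.32·0.0403372 + 0.46·0.269319 + 0.22·0.0195742 = 0.141101.
P(III | observation) = 0.00430633 / 0.141101 = 0.0305195.

0.0305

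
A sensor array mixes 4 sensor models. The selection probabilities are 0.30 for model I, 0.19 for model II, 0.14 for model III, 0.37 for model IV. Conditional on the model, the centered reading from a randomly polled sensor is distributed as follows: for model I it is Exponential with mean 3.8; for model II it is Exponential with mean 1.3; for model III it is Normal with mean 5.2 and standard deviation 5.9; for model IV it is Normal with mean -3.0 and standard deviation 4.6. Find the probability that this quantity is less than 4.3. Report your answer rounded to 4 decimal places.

Conditional on each model, P(X < 4.3): I: 0.677476; II: 0.963399; III: 0.43938; IV: 0.943739.
By total probability, P(X < 4.3) = 0.3·0.677476 + 0.19·0.963399 + 0.14·0.43938 + 0.37·0.943739 = 0.796985.

0.7970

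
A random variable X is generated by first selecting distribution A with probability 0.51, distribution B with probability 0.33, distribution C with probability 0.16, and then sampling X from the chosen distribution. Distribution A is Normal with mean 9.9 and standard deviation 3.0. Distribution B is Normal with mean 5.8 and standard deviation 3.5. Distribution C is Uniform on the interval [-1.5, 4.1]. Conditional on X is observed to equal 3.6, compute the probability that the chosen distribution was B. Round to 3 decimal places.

0.461

Likelihoods f(3.6 | ·): A: 0.0146612; B: 0.0935506; C: 0.178571.
Posterior ∝ prior × likelihood. Numerator for B: 0.33·0.0935506 = 0.0308717.
Normalizing constant: 0.51·0.0146612 + 0.33·0.0935506 + 0.16·0.178571 = 0.0669203.
P(B | observation) = 0.0308717 / 0.0669203 = 0.46132.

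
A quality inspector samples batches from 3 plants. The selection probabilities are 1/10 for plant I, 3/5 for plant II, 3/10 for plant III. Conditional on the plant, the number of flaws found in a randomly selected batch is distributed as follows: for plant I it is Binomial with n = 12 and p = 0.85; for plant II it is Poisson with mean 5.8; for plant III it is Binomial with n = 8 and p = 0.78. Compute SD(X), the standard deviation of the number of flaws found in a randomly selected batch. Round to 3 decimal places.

Per component, I: μ=10.2, E[X²]=105.57; II: μ=5.8, E[X²]=39.44; III: μ=6.24, E[X²]=40.3104.
E[X] = 0.1·10.2 + 0.6·5.8 + 0.3·6.24 = 6.372.
E[X²] = 0.1·105.57 + 0.6·39.44 + 0.3·40.3104 = 46.3141.
Var(X) = E[X²] − (E[X])² = 46.3141 − 40.6024 = 5.71174.
SD(X) = √5.71174 = 2.38992.

2.390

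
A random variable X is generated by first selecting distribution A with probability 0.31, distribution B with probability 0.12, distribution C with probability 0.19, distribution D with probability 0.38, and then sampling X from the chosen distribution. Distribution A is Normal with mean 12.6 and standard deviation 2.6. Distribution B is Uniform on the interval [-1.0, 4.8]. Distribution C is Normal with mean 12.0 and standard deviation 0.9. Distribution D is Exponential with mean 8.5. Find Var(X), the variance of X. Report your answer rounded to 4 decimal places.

41.4980

Per component, A: μ=12.6, E[X²]=165.52; B: μ=1.9, E[X²]=6.41333; C: μ=12, E[X²]=144.81; D: μ=8.5, E[X²]=144.5.
E[X] = 0.31·12.6 + 0.12·1.9 + 0.19·12 + 0.38·8.5 = 9.644.
E[X²] = 0.31·165.52 + 0.12·6.41333 + 0.19·144.81 + 0.38·144.5 = 134.505.
Var(X) = E[X²] − (E[X])² = 134.505 − 93.0067 = 41.498.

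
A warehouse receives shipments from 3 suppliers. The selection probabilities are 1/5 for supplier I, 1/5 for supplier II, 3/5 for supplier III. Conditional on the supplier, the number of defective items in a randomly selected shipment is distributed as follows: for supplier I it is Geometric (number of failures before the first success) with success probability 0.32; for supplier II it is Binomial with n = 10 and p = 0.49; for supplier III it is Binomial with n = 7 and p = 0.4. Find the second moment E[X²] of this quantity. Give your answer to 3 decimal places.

13.245

For each component E[X²] = Var + (mean)², giving I: 11.1562; II: 26.509; III: 9.52.
Overall E[X²] = 0.2·11.1562 + 0.2·26.509 + 0.6·9.52 = 13.2451.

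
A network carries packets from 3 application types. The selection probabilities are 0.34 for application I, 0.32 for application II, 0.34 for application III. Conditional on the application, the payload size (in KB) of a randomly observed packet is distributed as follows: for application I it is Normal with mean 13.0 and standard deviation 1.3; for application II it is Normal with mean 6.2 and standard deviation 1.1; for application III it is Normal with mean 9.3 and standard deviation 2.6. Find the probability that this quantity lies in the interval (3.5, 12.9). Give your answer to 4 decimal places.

Conditional on each application, P(3.5 < X < 12.9): I: 0.469342; II: 0.992947; III: 0.904067.
By total probability, P(3.5 < X < 12.9) = 0.34·0.469342 + 0.32·0.992947 + 0.34·0.904067 = 0.784702.

0.7847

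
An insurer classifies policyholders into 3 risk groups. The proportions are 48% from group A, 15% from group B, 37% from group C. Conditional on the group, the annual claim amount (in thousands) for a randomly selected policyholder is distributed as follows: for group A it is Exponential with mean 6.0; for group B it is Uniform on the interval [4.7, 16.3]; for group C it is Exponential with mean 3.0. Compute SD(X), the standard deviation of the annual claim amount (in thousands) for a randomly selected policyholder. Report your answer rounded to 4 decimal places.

Per component, A: μ=6, E[X²]=72; B: μ=10.5, E[X²]=121.463; C: μ=3, E[X²]=18.
E[X] = 0.48·6 + 0.15·10.5 + 0.37·3 = 5.565.
E[X²] = 0.48·72 + 0.15·121.463 + 0.37·18 = 59.4395.
Var(X) = E[X²] − (E[X])² = 59.4395 − 30.9692 = 28.4703.
SD(X) = √28.4703 = 5.33575.

5.3358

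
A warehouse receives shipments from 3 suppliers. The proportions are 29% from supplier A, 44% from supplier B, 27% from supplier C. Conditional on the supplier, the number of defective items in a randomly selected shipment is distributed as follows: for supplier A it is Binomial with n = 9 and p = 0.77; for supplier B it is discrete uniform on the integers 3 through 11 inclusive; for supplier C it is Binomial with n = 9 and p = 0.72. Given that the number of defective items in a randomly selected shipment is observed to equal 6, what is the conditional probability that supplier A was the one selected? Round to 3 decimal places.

0.343

Likelihoods P(X=6 | ·): A: 0.213014; B: 0.111111; C: 0.256891.
Posterior ∝ prior × likelihood. Numerator for A: 0.29·0.213014 = 0.0617739.
Normalizing constant: 0.29·0.213014 + 0.44·0.111111 + 0.27·0.256891 = 0.180023.
P(A | observation) = 0.0617739 / 0.180023 = 0.343144.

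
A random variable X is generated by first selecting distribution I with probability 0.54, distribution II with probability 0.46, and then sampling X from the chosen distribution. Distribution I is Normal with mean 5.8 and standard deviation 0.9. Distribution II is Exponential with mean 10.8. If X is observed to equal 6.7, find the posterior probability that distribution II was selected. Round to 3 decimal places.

Likelihoods f(6.7 | ·): I: 0.268856; II: 0.0497912.
Posterior ∝ prior × likelihood. Numerator for II: 0.46·0.0497912 = 0.022904.
Normalizing constant: 0.54·0.268856 + 0.46·0.0497912 = 0.168086.
P(II | observation) = 0.022904 / 0.168086 = 0.136263.

0.136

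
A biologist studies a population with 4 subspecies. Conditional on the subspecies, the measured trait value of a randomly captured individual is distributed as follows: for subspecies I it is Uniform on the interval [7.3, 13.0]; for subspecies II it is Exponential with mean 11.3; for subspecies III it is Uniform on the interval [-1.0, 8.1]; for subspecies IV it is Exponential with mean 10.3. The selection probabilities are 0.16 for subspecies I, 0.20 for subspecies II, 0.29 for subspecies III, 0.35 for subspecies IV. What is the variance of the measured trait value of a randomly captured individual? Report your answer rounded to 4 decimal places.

75.3469

Per component, I: μ=10.15, E[X²]=105.73; II: μ=11.3, E[X²]=255.38; III: μ=3.55, E[X²]=19.5033; IV: μ=10.3, E[X²]=212.18.
E[X] = 0.16·10.15 + 0.2·11.3 + 0.29·3.55 + 0.35·10.3 = 8.5185.
E[X²] = 0.16·105.73 + 0.2·255.38 + 0.29·19.5033 + 0.35·212.18 = 147.912.
Var(X) = E[X²] − (E[X])² = 147.912 − 72.5648 = 75.3469.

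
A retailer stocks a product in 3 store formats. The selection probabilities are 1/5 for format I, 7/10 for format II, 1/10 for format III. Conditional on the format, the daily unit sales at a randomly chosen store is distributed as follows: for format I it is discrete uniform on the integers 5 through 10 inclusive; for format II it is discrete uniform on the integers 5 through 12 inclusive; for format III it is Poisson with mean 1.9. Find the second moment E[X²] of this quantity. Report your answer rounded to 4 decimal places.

66.6343

For each component E[X²] = Var + (mean)², giving I: 59.1667; II: 77.5; III: 5.51.
Overall E[X²] = 0.2·59.1667 + 0.7·77.5 + 0.1·5.51 = 66.6343.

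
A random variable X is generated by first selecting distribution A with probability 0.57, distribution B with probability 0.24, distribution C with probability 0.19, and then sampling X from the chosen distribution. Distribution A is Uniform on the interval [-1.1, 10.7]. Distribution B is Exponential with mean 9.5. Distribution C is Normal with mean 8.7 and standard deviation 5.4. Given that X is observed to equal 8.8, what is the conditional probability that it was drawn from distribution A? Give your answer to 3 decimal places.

0.668

Likelihoods f(8.8 | ·): A: 0.0847458; B: 0.0416853; C: 0.0738655.
Posterior ∝ prior × likelihood. Numerator for A: 0.57·0.0847458 = 0.0483051.
Normalizing constant: 0.57·0.0847458 + 0.24·0.0416853 + 0.19·0.0738655 = 0.072344.
P(A | observation) = 0.0483051 / 0.072344 = 0.667714.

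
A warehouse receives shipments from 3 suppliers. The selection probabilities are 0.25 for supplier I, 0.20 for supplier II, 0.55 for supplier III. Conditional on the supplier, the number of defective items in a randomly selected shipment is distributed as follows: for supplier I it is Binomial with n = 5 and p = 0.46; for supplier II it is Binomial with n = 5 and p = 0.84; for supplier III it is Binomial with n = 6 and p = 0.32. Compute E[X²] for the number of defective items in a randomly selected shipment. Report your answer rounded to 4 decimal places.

For each component E[X²] = Var + (mean)², giving I: 6.532; II: 18.312; III: 4.992.
Overall E[X²] = 0.25·6.532 + 0.2·18.312 + 0.55·4.992 = 8.041.

8.0410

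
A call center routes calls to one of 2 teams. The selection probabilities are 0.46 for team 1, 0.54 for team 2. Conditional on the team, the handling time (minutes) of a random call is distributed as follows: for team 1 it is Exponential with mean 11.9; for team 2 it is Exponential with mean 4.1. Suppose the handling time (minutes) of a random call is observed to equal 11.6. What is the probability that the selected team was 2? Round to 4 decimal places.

0.3478

Likelihoods f(11.6 | ·): 1: 0.0317035; 2: 0.0144039.
Posterior ∝ prior × likelihood. Numerator for 2: 0.54·0.0144039 = 0.00777811.
Normalizing constant: 0.46·0.0317035 + 0.54·0.0144039 = 0.0223617.
P(2 | observation) = 0.00777811 / 0.0223617 = 0.347832.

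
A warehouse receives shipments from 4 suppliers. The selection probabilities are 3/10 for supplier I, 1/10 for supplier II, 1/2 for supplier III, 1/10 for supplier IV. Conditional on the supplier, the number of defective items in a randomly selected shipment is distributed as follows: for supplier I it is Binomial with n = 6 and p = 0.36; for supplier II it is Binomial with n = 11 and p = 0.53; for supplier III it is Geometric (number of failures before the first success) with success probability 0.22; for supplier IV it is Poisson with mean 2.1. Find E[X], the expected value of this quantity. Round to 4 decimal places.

3.2137

Component means — I: 2.16; II: 5.83; III: 3.54545; IV: 2.1.
E[X] = 0.3·2.16 + 0.1·5.83 + 0.5·3.54545 + 0.1·2.1 = 3.21373.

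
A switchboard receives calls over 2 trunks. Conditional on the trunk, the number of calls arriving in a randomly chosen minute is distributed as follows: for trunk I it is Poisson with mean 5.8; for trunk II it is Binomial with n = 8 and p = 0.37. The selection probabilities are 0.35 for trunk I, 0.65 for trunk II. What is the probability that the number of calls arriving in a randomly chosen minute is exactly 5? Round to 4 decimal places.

Conditional on each trunk, P(X = 5): I: 0.165596; II: 0.0970998.
By total probability, P(X = 5) = 0.35·0.165596 + 0.65·0.0970998 = 0.121074.

0.1211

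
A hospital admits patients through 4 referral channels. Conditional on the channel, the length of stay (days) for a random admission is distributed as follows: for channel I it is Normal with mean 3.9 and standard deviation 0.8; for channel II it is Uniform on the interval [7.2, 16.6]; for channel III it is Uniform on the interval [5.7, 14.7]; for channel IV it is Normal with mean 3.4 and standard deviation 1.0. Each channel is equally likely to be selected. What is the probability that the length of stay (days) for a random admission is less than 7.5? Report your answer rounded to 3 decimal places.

0.558

Conditional on each channel, P(X < 7.5): I: 0.999997; II: 0.0319149; III: 0.2; IV: 0.999979.
By total probability, P(X < 7.5) = 0.25·0.999997 + 0.25·0.0319149 + 0.25·0.2 + 0.25·0.999979 = 0.557973.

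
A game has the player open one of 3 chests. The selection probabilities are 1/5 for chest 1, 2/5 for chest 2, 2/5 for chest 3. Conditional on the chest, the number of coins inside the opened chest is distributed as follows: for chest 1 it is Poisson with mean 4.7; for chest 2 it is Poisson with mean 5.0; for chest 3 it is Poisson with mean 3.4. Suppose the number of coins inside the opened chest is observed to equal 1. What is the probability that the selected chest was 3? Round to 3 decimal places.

0.673

Likelihoods P(X=1 | ·): 1: 0.0427478; 2: 0.0336897; 3: 0.113469.
Posterior ∝ prior × likelihood. Numerator for 3: 0.4·0.113469 = 0.0453876.
Normalizing constant: 0.2·0.0427478 + 0.4·0.0336897 + 0.4·0.113469 = 0.0674131.
P(3 | observation) = 0.0453876 / 0.0674131 = 0.673276.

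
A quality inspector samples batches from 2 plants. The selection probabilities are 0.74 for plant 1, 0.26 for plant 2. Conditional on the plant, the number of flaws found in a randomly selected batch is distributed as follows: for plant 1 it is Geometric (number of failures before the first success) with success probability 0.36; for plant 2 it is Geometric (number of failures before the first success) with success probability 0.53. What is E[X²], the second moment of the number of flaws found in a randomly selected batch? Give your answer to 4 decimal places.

For each component E[X²] = Var + (mean)², giving 1: 8.09877; 2: 2.45959.
Overall E[X²] = 0.74·8.09877 + 0.26·2.45959 = 6.63258.

6.6326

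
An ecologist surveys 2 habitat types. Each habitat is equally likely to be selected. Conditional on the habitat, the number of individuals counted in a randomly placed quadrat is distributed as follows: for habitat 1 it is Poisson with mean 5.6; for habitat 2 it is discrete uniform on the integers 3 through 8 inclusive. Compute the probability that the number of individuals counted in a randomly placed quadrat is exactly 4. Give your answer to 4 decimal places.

0.1591

Conditional on each habitat, P(X = 4): 1: 0.151528; 2: 0.166667.
By total probability, P(X = 4) = 0.5·0.151528 + 0.5·0.166667 = 0.159097.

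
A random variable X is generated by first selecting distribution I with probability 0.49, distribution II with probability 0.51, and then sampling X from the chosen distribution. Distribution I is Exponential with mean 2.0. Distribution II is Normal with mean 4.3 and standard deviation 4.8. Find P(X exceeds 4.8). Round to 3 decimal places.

0.278

Conditional on each component, P(X > 4.8): I: 0.090718; II: 0.458519.
By total probability, P(X > 4.8) = 0.49·0.090718 + 0.51·0.458519 = 0.278296.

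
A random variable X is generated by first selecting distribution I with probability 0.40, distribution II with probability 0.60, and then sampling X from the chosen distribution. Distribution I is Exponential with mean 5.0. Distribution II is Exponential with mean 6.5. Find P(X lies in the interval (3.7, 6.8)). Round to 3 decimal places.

0.217

Conditional on each component, P(3.7 < X < 6.8): I: 0.220453; II: 0.214674.
By total probability, P(3.7 < X < 6.8) = 0.4·0.220453 + 0.6·0.214674 = 0.216986.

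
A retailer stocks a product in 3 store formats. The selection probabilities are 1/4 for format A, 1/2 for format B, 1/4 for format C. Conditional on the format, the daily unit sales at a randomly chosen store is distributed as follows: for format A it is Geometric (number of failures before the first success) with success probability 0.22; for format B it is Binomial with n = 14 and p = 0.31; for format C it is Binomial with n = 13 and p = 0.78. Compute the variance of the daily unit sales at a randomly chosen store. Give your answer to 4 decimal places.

13.0858

Per component, A: μ=3.54545, E[X²]=28.686; B: μ=4.34, E[X²]=21.8302; C: μ=10.14, E[X²]=105.05.
E[X] = 0.25·3.54545 + 0.5·4.34 + 0.25·10.14 = 5.59136.
E[X²] = 0.25·28.686 + 0.5·21.8302 + 0.25·105.05 = 44.3492.
Var(X) = E[X²] − (E[X])² = 44.3492 − 31.2633 = 13.0858.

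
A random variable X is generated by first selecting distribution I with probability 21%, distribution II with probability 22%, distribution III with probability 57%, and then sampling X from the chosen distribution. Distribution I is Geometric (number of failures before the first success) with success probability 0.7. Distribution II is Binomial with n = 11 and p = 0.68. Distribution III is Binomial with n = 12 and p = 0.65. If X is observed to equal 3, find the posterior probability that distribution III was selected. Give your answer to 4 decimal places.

0.3419

Likelihoods P(X=3 | ·): I: 0.0189; II: 0.00570441; III: 0.00476184.
Posterior ∝ prior × likelihood. Numerator for III: 0.57·0.00476184 = 0.00271425.
Normalizing constant: 0.21·0.0189 + 0.22·0.00570441 + 0.57·0.00476184 = 0.00793822.
P(III | observation) = 0.00271425 / 0.00793822 = 0.341922.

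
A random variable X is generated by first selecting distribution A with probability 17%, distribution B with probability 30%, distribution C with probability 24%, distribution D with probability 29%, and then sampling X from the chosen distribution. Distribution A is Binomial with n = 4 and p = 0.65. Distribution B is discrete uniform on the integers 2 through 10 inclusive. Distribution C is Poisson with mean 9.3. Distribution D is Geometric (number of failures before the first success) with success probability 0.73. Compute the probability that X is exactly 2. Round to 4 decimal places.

Conditional on each component, P(X = 2): A: 0.310537; B: 0.111111; C: 0.00395364; D: 0.053217.
By total probability, P(X = 2) = 0.17·0.310537 + 0.3·0.111111 + 0.24·0.00395364 + 0.29·0.053217 = 0.102507.

0.1025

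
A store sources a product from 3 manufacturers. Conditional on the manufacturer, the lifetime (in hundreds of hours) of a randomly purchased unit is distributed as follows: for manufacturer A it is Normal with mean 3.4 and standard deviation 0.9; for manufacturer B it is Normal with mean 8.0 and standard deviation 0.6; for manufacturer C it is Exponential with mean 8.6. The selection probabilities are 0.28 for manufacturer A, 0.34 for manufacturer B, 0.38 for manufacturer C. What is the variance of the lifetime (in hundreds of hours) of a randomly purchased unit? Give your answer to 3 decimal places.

33.392

Per component, A: μ=3.4, E[X²]=12.37; B: μ=8, E[X²]=64.36; C: μ=8.6, E[X²]=147.92.
E[X] = 0.28·3.4 + 0.34·8 + 0.38·8.6 = 6.94.
E[X²] = 0.28·12.37 + 0.34·64.36 + 0.38·147.92 = 81.5556.
Var(X) = E[X²] − (E[X])² = 81.5556 − 48.1636 = 33.392.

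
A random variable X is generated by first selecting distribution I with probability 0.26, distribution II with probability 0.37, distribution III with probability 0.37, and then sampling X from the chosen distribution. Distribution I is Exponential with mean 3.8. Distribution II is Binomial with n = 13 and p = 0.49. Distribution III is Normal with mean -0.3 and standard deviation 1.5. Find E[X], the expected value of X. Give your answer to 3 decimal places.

Component means — I: 3.8; II: 6.37; III: -0.3.
E[X] = 0.26·3.8 + 0.37·6.37 + 0.37·-0.3 = 3.2339.

3.234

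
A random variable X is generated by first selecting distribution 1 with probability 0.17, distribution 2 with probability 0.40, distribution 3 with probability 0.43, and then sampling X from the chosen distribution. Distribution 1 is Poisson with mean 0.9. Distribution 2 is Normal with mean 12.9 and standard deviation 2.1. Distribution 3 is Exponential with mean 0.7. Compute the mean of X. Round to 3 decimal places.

Component means — 1: 0.9; 2: 12.9; 3: 0.7.
E[X] = 0.17·0.9 + 0.4·12.9 + 0.43·0.7 = 5.614.

5.614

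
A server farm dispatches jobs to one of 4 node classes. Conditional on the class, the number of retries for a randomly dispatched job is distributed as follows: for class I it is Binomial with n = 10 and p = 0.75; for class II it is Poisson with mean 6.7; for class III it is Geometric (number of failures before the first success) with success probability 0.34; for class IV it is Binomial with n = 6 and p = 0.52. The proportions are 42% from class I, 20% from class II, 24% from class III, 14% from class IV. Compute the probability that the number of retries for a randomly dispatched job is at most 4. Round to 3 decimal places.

Conditional on each class, P(X ≤ 4): I: 0.0197277; II: 0.202159; III: 0.874767; IV: 0.870731.
By total probability, P(X ≤ 4) = 0.42·0.0197277 + 0.2·0.202159 + 0.24·0.874767 + 0.14·0.870731 = 0.380564.

0.381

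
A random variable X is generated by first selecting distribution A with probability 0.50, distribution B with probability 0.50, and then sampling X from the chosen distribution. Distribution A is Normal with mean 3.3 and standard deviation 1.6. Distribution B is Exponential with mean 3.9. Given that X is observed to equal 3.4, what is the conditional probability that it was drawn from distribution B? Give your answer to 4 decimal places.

0.3011

Likelihoods f(3.4 | ·): A: 0.248852; B: 0.107231.
Posterior ∝ prior × likelihood. Numerator for B: 0.5·0.107231 = 0.0536154.
Normalizing constant: 0.5·0.248852 + 0.5·0.107231 = 0.178042.
P(B | observation) = 0.0536154 / 0.178042 = 0.30114.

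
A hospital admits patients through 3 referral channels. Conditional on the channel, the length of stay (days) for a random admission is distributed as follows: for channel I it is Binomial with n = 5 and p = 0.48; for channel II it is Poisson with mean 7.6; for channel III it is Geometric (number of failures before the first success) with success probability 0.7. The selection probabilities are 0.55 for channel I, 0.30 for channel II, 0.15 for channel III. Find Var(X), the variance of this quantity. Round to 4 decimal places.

10.1548

Per component, I: μ=2.4, E[X²]=7.008; II: μ=7.6, E[X²]=65.36; III: μ=0.428571, E[X²]=0.795918.
E[X] = 0.55·2.4 + 0.3·7.6 + 0.15·0.428571 = 3.66429.
E[X²] = 0.55·7.008 + 0.3·65.36 + 0.15·0.795918 = 23.5818.
Var(X) = E[X²] − (E[X])² = 23.5818 − 13.427 = 10.1548.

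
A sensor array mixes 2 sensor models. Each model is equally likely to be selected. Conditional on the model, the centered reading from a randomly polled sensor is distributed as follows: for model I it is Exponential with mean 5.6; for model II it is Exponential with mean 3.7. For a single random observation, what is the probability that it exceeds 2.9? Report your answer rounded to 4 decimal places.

Conditional on each model, P(X > 2.9): I: 0.595796; II: 0.456675.
By total probability, P(X > 2.9) = 0.5·0.595796 + 0.5·0.456675 = 0.526235.

0.5262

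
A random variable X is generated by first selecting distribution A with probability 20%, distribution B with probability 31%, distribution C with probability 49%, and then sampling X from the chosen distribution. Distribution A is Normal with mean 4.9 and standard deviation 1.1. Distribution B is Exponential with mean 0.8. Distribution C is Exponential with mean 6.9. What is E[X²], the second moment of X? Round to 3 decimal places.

For each component E[X²] = Var + (mean)², giving A: 25.22; B: 1.28; C: 95.22.
Overall E[X²] = 0.2·25.22 + 0.31·1.28 + 0.49·95.22 = 52.0986.

52.099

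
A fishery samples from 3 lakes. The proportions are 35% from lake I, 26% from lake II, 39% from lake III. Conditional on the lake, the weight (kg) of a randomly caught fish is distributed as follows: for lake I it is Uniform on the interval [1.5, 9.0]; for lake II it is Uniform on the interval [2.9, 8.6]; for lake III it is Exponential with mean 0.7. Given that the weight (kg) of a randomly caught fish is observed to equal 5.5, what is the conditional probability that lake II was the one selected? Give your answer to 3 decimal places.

Likelihoods f(5.5 | ·): I: 0.133333; II: 0.175439; III: 0.000552826.
Posterior ∝ prior × likelihood. Numerator for II: 0.26·0.175439 = 0.045614.
Normalizing constant: 0.35·0.133333 + 0.26·0.175439 + 0.39·0.000552826 = 0.0924963.
P(II | observation) = 0.045614 / 0.0924963 = 0.493144.

0.493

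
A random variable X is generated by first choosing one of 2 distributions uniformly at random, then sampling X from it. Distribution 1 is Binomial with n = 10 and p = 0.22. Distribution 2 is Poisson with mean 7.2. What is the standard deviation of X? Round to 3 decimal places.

3.272

Per component, 1: μ=2.2, E[X²]=6.556; 2: μ=7.2, E[X²]=59.04.
E[X] = 0.5·2.2 + 0.5·7.2 = 4.7.
E[X²] = 0.5·6.556 + 0.5·59.04 = 32.798.
Var(X) = E[X²] − (E[X])² = 32.798 − 22.09 = 10.708.
SD(X) = √10.708 = 3.27231.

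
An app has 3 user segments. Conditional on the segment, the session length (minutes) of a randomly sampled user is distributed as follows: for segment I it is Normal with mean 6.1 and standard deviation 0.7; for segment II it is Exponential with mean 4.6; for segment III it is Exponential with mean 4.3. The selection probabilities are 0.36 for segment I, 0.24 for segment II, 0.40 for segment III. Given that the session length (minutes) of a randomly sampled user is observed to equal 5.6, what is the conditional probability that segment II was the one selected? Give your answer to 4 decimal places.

Likelihoods f(5.6 | ·): I: 0.441593; II: 0.0643481; III: 0.0632323.
Posterior ∝ prior × likelihood. Numerator for II: 0.24·0.0643481 = 0.0154435.
Normalizing constant: 0.36·0.441593 + 0.24·0.0643481 + 0.4·0.0632323 = 0.19971.
P(II | observation) = 0.0154435 / 0.19971 = 0.0773298.

0.0773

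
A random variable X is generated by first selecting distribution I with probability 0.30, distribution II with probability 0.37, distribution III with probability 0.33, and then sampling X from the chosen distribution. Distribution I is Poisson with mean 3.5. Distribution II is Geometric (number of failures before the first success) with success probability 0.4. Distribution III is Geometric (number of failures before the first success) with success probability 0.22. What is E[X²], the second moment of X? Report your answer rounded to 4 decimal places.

16.4114

For each component E[X²] = Var + (mean)², giving I: 15.75; II: 6; III: 28.686.
Overall E[X²] = 0.3·15.75 + 0.37·6 + 0.33·28.686 = 16.4114.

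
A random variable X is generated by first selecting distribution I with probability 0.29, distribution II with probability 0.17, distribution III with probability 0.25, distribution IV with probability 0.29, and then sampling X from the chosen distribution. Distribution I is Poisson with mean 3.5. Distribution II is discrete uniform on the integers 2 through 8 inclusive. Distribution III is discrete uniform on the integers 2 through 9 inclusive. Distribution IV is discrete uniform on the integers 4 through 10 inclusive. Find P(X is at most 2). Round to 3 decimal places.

Conditional on each component, P(X ≤ 2): I: 0.320847; II: 0.142857; III: 0.125; IV: 0.
By total probability, P(X ≤ 2) = 0.29·0.320847 + 0.17·0.142857 + 0.25·0.125 + 0.29·0 = 0.148581.

0.149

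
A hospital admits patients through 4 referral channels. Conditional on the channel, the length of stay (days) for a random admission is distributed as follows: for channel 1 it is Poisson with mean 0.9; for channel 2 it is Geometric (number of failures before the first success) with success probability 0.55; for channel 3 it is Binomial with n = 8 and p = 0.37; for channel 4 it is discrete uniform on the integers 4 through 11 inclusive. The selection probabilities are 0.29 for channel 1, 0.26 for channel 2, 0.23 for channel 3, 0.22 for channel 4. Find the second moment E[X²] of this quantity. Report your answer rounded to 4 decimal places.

For each component E[X²] = Var + (mean)², giving 1: 1.71; 2: 2.15702; 3: 10.6264; 4: 61.5.
Overall E[X²] = 0.29·1.71 + 0.26·2.15702 + 0.23·10.6264 + 0.22·61.5 = 17.0308.

17.0308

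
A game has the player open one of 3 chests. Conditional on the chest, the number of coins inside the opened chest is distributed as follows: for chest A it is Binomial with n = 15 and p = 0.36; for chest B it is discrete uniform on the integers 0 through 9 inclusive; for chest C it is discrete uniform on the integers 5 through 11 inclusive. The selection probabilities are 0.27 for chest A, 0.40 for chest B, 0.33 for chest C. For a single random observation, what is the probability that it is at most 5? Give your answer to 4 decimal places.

Conditional on each chest, P(X ≤ 5): A: 0.531576; B: 0.6; C: 0.142857.
By total probability, P(X ≤ 5) = 0.27·0.531576 + 0.4·0.6 + 0.33·0.142857 = 0.430668.

0.4307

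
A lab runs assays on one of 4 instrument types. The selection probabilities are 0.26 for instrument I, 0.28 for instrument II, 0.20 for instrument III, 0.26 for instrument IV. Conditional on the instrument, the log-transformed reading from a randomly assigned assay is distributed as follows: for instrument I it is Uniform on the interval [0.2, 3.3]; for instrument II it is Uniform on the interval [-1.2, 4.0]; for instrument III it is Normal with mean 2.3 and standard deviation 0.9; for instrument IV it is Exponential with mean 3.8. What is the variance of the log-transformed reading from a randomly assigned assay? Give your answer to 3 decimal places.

5.646

Per component, I: μ=1.75, E[X²]=3.86333; II: μ=1.4, E[X²]=4.21333; III: μ=2.3, E[X²]=6.1; IV: μ=3.8, E[X²]=28.88.
E[X] = 0.26·1.75 + 0.28·1.4 + 0.2·2.3 + 0.26·3.8 = 2.295.
E[X²] = 0.26·3.86333 + 0.28·4.21333 + 0.2·6.1 + 0.26·28.88 = 10.913.
Var(X) = E[X²] − (E[X])² = 10.913 − 5.26702 = 5.64598.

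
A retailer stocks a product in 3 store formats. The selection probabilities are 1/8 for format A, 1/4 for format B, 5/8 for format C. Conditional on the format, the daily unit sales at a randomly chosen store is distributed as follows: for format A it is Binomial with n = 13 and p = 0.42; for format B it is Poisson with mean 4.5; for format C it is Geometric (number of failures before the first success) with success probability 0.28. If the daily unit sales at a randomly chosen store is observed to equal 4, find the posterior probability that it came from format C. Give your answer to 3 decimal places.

Likelihoods P(X=4 | ·): A: 0.165255; B: 0.189808; C: 0.0752468.
Posterior ∝ prior × likelihood. Numerator for C: 0.625·0.0752468 = 0.0470292.
Normalizing constant: 0.125·0.165255 + 0.25·0.189808 + 0.625·0.0752468 = 0.115138.
P(C | observation) = 0.0470292 / 0.115138 = 0.40846.

0.408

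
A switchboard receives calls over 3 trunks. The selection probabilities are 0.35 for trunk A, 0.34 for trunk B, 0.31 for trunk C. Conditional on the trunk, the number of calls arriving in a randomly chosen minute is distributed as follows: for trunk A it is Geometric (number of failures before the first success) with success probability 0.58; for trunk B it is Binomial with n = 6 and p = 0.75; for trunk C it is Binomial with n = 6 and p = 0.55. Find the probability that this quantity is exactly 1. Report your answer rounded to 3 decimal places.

0.106

Conditional on each trunk, P(X = 1): A: 0.2436; B: 0.00439453; C: 0.0608943.
By total probability, P(X = 1) = 0.35·0.2436 + 0.34·0.00439453 + 0.31·0.0608943 = 0.105631.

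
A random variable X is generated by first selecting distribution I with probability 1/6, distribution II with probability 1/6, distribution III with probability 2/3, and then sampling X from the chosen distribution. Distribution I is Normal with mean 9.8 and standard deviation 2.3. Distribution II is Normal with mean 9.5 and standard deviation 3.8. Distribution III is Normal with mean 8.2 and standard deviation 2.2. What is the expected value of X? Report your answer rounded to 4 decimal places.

Component means — I: 9.8; II: 9.5; III: 8.2.
E[X] = 0.166667·9.8 + 0.166667·9.5 + 0.666667·8.2 = 8.68333.

8.6833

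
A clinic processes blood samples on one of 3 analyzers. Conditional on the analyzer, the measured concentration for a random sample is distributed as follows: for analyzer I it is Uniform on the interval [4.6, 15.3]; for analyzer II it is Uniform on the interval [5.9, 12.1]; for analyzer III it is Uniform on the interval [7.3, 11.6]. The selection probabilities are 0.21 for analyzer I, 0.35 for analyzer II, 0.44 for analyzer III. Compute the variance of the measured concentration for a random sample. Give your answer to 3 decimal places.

3.923

Per component, I: μ=9.95, E[X²]=108.543; II: μ=9, E[X²]=84.2033; III: μ=9.45, E[X²]=90.8433.
E[X] = 0.21·9.95 + 0.35·9 + 0.44·9.45 = 9.3975.
E[X²] = 0.21·108.543 + 0.35·84.2033 + 0.44·90.8433 = 92.2363.
Var(X) = E[X²] − (E[X])² = 92.2363 − 88.313 = 3.92333.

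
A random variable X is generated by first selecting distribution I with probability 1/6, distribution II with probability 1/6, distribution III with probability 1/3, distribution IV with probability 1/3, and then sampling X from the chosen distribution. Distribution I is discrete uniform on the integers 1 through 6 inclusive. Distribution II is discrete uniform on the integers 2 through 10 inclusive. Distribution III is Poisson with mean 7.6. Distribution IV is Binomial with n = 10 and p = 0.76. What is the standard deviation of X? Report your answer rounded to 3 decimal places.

Per component, I: μ=3.5, E[X²]=15.1667; II: μ=6, E[X²]=42.6667; III: μ=7.6, E[X²]=65.36; IV: μ=7.6, E[X²]=59.584.
E[X] = 0.166667·3.5 + 0.166667·6 + 0.333333·7.6 + 0.333333·7.6 = 6.65.
E[X²] = 0.166667·15.1667 + 0.166667·42.6667 + 0.333333·65.36 + 0.333333·59.584 = 51.2869.
Var(X) = E[X²] − (E[X])² = 51.2869 − 44.2225 = 7.06439.
SD(X) = √7.06439 = 2.65789.

2.658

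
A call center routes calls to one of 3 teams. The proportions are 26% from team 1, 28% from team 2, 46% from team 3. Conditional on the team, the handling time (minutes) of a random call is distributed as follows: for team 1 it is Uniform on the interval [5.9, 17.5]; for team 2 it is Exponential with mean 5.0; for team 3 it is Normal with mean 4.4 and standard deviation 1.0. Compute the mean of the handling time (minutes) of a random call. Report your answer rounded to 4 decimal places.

Component means — 1: 11.7; 2: 5; 3: 4.4.
E[X] = 0.26·11.7 + 0.28·5 + 0.46·4.4 = 6.466.

6.4660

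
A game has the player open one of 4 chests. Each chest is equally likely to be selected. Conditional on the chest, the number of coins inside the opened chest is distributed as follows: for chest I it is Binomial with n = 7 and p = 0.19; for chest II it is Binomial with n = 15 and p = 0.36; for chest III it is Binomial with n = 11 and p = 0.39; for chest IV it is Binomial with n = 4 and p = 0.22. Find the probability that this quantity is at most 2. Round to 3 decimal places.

Conditional on each chest, P(X ≤ 2): I: 0.868732; II: 0.0528107; III: 0.132781; IV: 0.964436.
By total probability, P(X ≤ 2) = 0.25·0.868732 + 0.25·0.0528107 + 0.25·0.132781 + 0.25·0.964436 = 0.50469.

0.505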